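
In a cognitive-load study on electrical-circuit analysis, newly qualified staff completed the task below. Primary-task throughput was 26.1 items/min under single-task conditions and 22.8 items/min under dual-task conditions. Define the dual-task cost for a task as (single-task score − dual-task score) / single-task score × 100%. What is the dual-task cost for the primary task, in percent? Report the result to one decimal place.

Cost = (26.1 − 22.8) / 26.1 × 100%
     = 3.3000 / 26.1 × 100% = 12.6437%.
≈ 12.6%.

12.6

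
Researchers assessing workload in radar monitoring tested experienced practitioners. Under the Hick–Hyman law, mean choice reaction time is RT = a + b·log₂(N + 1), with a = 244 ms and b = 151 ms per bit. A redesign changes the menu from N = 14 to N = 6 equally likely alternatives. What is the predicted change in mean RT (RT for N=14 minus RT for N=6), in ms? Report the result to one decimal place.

166.0

RT(14) = 244 + 151·log₂(15) = 244 + 151·3.9069 = 833.9419 ms.
RT(6) = 244 + 151·log₂(7) = 244 + 151·2.8074 = 667.9174 ms.
Difference = 833.9419 − 667.9174 = 166.0245 ≈ 166.0 ms.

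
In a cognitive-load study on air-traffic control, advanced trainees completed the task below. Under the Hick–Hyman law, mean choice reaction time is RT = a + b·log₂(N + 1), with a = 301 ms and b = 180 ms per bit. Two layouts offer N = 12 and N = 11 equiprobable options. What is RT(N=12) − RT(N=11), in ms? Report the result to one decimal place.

RT(12) = 301 + 180·log₂(13) = 301 + 180·3.7004 = 967.0720 ms.
RT(11) = 301 + 180·log₂(12) = 301 + 180·3.5850 = 946.3000 ms.
Difference = 967.0720 − 946.3000 = 20.7720 ≈ 20.8 ms.

20.8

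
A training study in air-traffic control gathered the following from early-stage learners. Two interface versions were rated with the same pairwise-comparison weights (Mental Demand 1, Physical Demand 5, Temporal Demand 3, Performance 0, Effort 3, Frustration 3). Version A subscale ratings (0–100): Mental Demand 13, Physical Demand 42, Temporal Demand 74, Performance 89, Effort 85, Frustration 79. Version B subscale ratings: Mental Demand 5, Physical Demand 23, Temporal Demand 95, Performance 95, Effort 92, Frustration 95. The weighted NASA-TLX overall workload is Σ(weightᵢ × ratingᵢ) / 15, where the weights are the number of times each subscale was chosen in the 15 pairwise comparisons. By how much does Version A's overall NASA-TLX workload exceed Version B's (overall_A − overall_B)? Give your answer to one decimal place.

-1.9

Version A weighted sum = 1·13 + 5·42 + 3·74 + 0·89 + 3·85 + 3·79 = 13 + 210 + 222 + 0 + 255 + 237 = 937; overall_A = 937/15 = 62.4667.
Version B weighted sum = 1·5 + 5·23 + 3·95 + 0·95 + 3·92 + 3·95 = 5 + 115 + 285 + 0 + 276 + 285 = 966; overall_B = 966/15 = 64.4000.
Difference = 62.4667 − 64.4000 = -1.9333 ≈ -1.9.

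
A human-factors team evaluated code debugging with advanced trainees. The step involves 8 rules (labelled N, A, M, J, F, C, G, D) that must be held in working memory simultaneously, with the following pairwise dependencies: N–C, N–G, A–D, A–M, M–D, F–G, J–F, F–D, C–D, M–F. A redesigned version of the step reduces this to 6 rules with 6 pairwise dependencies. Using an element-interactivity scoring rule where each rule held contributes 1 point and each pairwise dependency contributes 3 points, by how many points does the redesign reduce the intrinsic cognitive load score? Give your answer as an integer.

14

Original: 8 × 1 + 10 × 3 = 8 + 30 = 38.
Redesigned: 6 × 1 + 6 × 3 = 6 + 18 = 24.
Reduction = 38 − 24 = 14.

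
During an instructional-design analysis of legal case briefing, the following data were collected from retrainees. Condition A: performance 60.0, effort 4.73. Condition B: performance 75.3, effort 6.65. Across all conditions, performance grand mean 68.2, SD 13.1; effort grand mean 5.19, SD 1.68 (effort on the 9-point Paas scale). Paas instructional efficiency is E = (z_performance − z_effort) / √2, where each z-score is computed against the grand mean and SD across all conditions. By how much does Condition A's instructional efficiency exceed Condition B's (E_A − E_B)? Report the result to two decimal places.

Condition A: z_P = (60.0 − 68.2)/13.1 = -0.6260; z_E = (4.73 − 5.19)/1.68 = -0.2738; E_A = (-0.6260 − (-0.2738))/√2 = -0.2490.
Condition B: z_P = (75.3 − 68.2)/13.1 = 0.5420; z_E = (6.65 − 5.19)/1.68 = 0.8690; E_B = (0.5420 − 0.8690)/√2 = -0.2312.
E_A − E_B = -0.2490 − (-0.2312) = -0.0178 ≈ -0.02.

-0.02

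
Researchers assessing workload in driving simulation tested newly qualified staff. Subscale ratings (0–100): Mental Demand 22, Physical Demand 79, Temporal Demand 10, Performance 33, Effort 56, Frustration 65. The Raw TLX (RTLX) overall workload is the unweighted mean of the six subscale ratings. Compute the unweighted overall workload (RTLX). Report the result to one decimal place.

Sum of ratings = 22 + 79 + 10 + 33 + 56 + 65 = 265.
RTLX = 265 / 6 = 44.1667 ≈ 44.2.

44.2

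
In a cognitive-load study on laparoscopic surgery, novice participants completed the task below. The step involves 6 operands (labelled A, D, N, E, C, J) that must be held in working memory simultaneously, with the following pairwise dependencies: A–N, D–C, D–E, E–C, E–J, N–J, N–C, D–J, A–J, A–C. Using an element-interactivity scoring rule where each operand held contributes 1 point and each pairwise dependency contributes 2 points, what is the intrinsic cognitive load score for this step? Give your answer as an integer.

Count of operands held simultaneously: 6.
Count of pairwise dependencies listed: 10.
Element contribution: 6 × 1 = 6.
Interaction contribution: 10 × 2 = 20.
Intrinsic load = 6 + 20 = 26.

26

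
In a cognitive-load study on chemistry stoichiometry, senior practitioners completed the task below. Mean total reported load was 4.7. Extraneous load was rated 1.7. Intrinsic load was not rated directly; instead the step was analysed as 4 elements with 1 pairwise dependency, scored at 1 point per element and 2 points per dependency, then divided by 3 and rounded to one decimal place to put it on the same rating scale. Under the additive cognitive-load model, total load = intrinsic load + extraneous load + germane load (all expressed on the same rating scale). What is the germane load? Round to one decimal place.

Intrinsic (element-interactivity): (4 × 1 + 1 × 2) / 3 = 6 / 3 = 2.0000 → 2.0.
germane load = total − intrinsic − extraneous
             = 4.7 − 2.0 − 1.7 = 1.0.

1.0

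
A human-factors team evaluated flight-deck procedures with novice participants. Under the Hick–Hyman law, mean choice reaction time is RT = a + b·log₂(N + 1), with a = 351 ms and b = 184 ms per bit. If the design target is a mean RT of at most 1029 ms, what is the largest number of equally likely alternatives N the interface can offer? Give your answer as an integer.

Set 351 + 184·log₂(N + 1) ≤ 1029.
log₂(N + 1) ≤ (1029 − 351) / 184 = 3.6848.
N + 1 ≤ 2^3.6848 = 12.8598.
N ≤ 11.8598, so the largest integer N is 11.

11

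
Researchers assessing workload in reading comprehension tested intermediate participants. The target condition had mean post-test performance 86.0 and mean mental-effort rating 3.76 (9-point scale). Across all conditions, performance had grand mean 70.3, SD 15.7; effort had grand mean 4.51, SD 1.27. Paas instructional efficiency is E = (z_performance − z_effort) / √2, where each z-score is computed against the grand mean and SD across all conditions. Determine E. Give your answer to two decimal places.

z_performance = (86.0 − 70.3) / 15.7 = 15.7000 / 15.7 = 1.0000.
z_effort = (3.76 − 4.51) / 1.27 = -0.7500 / 1.27 = -0.5906.
z_P − z_E = 1.0000 − (-0.5906) = 1.5906.
E = 1.5906 / √2 = 1.5906 / 1.41421 = 1.1247 ≈ 1.12.

1.12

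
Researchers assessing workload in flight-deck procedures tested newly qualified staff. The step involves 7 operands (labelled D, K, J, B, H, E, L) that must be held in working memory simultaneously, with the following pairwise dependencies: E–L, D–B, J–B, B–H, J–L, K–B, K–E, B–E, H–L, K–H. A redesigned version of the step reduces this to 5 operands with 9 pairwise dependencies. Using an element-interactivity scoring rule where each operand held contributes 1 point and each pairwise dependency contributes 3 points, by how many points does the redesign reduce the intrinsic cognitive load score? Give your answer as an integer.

5

Original: 7 × 1 + 10 × 3 = 7 + 30 = 37.
Redesigned: 5 × 1 + 9 × 3 = 5 + 27 = 32.
Reduction = 37 − 32 = 5.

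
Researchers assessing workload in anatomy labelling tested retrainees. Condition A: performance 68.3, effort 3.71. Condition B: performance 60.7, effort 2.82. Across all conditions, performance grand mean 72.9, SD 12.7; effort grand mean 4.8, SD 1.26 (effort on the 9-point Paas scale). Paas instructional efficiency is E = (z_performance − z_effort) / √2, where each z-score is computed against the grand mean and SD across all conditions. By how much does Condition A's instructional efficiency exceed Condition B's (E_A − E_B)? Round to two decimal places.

Condition A: z_P = (68.3 − 72.9)/12.7 = -0.3622; z_E = (3.71 − 4.8)/1.26 = -0.8651; E_A = (-0.3622 − (-0.8651))/√2 = 0.3556.
Condition B: z_P = (60.7 − 72.9)/12.7 = -0.9606; z_E = (2.82 − 4.8)/1.26 = -1.5714; E_B = (-0.9606 − (-1.5714))/√2 = 0.4319.
E_A − E_B = 0.3556 − 0.4319 = -0.0763 ≈ -0.08.

-0.08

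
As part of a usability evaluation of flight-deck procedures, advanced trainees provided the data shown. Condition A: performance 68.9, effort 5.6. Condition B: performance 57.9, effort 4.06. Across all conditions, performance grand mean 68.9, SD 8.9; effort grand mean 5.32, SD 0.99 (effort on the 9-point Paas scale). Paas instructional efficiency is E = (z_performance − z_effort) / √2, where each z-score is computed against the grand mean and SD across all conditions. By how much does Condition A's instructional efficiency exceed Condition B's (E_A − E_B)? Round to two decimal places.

-0.23

Condition A: z_P = (68.9 − 68.9)/8.9 = 0.0000; z_E = (5.6 − 5.32)/0.99 = 0.2828; E_A = (0.0000 − 0.2828)/√2 = -0.2000.
Condition B: z_P = (57.9 − 68.9)/8.9 = -1.2360; z_E = (4.06 − 5.32)/0.99 = -1.2727; E_B = (-1.2360 − (-1.2727))/√2 = 0.0260.
E_A − E_B = -0.2000 − 0.0260 = -0.2260 ≈ -0.23.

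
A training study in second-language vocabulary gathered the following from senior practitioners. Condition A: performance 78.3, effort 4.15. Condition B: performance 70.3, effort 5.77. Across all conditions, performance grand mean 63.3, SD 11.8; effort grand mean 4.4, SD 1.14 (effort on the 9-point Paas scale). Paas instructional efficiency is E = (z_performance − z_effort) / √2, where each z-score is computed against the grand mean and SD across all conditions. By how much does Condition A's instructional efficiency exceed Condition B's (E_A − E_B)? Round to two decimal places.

1.48

Condition A: z_P = (78.3 − 63.3)/11.8 = 1.2712; z_E = (4.15 − 4.4)/1.14 = -0.2193; E_A = (1.2712 − (-0.2193))/√2 = 1.0539.
Condition B: z_P = (70.3 − 63.3)/11.8 = 0.5932; z_E = (5.77 − 4.4)/1.14 = 1.2018; E_B = (0.5932 − 1.2018)/√2 = -0.4303.
E_A − E_B = 1.0539 − (-0.4303) = 1.4842 ≈ 1.48.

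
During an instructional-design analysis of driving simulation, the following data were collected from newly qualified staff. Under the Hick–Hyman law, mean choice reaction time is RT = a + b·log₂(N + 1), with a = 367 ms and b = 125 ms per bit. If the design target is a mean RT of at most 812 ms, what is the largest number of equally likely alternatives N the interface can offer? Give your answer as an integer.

Set 367 + 125·log₂(N + 1) ≤ 812.
log₂(N + 1) ≤ (812 − 367) / 125 = 3.5600.
N + 1 ≤ 2^3.5600 = 11.7942.
N ≤ 10.7942, so the largest integer N is 10.

10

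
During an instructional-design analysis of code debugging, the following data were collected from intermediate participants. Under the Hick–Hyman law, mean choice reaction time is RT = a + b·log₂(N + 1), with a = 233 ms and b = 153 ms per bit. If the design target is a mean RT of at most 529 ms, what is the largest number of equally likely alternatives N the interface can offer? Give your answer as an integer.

2

Set 233 + 153·log₂(N + 1) ≤ 529.
log₂(N + 1) ≤ (529 − 233) / 153 = 1.9346.
N + 1 ≤ 2^1.9346 = 3.8227.
N ≤ 2.8227, so the largest integer N is 2.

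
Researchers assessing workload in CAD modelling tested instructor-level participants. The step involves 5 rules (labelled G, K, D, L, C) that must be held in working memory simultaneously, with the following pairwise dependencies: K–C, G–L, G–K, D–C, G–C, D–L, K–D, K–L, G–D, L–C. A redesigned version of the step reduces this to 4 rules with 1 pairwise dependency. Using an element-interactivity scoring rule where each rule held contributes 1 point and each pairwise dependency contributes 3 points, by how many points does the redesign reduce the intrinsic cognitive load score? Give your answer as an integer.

28

Original: 5 × 1 + 10 × 3 = 5 + 30 = 35.
Redesigned: 4 × 1 + 1 × 3 = 4 + 3 = 7.
Reduction = 35 − 7 = 28.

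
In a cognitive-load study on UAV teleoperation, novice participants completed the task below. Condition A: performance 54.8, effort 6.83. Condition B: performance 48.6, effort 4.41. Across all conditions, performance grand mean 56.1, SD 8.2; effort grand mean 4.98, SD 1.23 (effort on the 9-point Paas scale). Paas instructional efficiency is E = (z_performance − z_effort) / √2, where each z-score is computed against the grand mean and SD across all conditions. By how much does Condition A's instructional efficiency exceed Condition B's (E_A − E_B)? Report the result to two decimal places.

-0.86

Condition A: z_P = (54.8 − 56.1)/8.2 = -0.1585; z_E = (6.83 − 4.98)/1.23 = 1.5041; E_A = (-0.1585 − 1.5041)/√2 = -1.1756.
Condition B: z_P = (48.6 − 56.1)/8.2 = -0.9146; z_E = (4.41 − 4.98)/1.23 = -0.4634; E_B = (-0.9146 − (-0.4634))/√2 = -0.3190.
E_A − E_B = -1.1756 − (-0.3190) = -0.8566 ≈ -0.86.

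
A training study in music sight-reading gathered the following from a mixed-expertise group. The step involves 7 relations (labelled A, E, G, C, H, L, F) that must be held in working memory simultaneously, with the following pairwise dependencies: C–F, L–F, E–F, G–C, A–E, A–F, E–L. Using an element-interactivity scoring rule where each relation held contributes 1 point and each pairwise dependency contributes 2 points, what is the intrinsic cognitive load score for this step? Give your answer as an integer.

21

Count of relations held simultaneously: 7.
Count of pairwise dependencies listed: 7.
Element contribution: 7 × 1 = 7.
Interaction contribution: 7 × 2 = 14.
Intrinsic load = 7 + 14 = 21.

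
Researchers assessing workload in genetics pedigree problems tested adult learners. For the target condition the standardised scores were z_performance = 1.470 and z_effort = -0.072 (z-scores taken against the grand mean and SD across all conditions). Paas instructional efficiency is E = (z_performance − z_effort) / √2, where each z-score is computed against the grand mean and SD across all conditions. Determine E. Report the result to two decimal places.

z_P − z_E = 1.470 − (-0.072) = 1.5420.
E = 1.5420 / √2 = 1.5420 / 1.41421 = 1.0904 ≈ 1.09.

1.09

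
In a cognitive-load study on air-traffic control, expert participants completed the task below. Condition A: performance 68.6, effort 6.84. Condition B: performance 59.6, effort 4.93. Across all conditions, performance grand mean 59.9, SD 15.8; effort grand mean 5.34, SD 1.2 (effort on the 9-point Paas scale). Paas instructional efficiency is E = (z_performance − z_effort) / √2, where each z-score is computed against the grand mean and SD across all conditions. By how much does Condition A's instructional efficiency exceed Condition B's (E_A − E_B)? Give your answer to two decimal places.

-0.72

Condition A: z_P = (68.6 − 59.9)/15.8 = 0.5506; z_E = (6.84 − 5.34)/1.2 = 1.2500; E_A = (0.5506 − 1.2500)/√2 = -0.4946.
Condition B: z_P = (59.6 − 59.9)/15.8 = -0.0190; z_E = (4.93 − 5.34)/1.2 = -0.3417; E_B = (-0.0190 − (-0.3417))/√2 = 0.2282.
E_A − E_B = -0.4946 − 0.2282 = -0.7228 ≈ -0.72.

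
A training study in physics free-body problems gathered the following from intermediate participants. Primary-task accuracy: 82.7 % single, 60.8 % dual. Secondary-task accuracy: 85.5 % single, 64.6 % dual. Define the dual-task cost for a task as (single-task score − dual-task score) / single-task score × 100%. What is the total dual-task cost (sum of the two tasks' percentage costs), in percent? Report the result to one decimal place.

50.9

Primary cost = (82.7 − 60.8) / 82.7 × 100% = 26.4813%.
Secondary cost = (85.5 − 64.6) / 85.5 × 100% = 24.4444%.
Total = 26.4813% + 24.4444% = 50.9257% ≈ 50.9%.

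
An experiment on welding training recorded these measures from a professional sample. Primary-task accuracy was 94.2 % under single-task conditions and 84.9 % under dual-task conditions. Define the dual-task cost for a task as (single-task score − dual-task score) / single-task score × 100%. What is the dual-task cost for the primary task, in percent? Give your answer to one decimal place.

9.9

Cost = (94.2 − 84.9) / 94.2 × 100%
     = 9.3000 / 94.2 × 100% = 9.8726%.
≈ 9.9%.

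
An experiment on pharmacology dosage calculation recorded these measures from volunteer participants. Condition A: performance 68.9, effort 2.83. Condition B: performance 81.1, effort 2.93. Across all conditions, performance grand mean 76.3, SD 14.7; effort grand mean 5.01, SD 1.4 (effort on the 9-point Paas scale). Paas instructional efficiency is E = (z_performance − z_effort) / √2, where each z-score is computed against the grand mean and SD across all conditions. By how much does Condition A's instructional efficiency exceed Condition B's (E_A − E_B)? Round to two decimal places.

-0.54

Condition A: z_P = (68.9 − 76.3)/14.7 = -0.5034; z_E = (2.83 − 5.01)/1.4 = -1.5571; E_A = (-0.5034 − (-1.5571))/√2 = 0.7451.
Condition B: z_P = (81.1 − 76.3)/14.7 = 0.3265; z_E = (2.93 − 5.01)/1.4 = -1.4857; E_B = (0.3265 − (-1.4857))/√2 = 1.2814.
E_A − E_B = 0.7451 − 1.2814 = -0.5363 ≈ -0.54.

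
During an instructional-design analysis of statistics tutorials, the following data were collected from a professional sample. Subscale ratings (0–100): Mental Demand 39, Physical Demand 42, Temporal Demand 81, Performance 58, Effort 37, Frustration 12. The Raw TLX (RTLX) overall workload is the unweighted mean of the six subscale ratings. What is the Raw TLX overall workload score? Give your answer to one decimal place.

Sum of ratings = 39 + 42 + 81 + 58 + 37 + 12 = 269.
RTLX = 269 / 6 = 44.8333 ≈ 44.8.

44.8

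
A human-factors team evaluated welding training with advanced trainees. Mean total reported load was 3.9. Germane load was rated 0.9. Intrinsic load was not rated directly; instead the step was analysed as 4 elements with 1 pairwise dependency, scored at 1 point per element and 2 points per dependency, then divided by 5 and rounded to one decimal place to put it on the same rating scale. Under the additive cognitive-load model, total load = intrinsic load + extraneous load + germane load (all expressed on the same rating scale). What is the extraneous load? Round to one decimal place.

1.8

Intrinsic (element-interactivity): (4 × 1 + 1 × 2) / 5 = 6 / 5 = 1.2000 → 1.2.
extraneous load = total − intrinsic − germane
             = 3.9 − 1.2 − 0.9 = 1.8.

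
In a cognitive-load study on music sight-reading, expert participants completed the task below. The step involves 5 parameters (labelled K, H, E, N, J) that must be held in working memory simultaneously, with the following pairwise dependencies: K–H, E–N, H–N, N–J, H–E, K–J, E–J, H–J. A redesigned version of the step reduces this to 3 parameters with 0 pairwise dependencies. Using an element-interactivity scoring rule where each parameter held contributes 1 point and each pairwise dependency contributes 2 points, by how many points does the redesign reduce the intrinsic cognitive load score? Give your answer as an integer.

Original: 5 × 1 + 8 × 2 = 5 + 16 = 21.
Redesigned: 3 × 1 + 0 × 2 = 3 + 0 = 3.
Reduction = 21 − 3 = 18.

18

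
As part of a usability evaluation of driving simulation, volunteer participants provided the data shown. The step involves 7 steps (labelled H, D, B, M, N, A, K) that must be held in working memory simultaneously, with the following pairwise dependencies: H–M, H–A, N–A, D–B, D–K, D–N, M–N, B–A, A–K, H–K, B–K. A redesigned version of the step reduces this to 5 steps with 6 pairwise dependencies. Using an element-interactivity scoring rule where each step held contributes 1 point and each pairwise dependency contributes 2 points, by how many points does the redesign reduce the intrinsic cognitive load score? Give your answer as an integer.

Original: 7 × 1 + 11 × 2 = 7 + 22 = 29.
Redesigned: 5 × 1 + 6 × 2 = 5 + 12 = 17.
Reduction = 29 − 17 = 12.

12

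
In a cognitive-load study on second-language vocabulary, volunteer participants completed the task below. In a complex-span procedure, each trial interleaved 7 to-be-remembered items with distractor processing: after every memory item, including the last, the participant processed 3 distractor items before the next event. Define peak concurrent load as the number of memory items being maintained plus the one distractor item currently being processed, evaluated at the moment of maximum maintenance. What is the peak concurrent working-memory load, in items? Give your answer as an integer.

Maintenance is greatest during the distractor(s) after memory item 7: all 7 memory items are being held.
One distractor item is concurrently being processed.
Peak concurrent load = 7 + 1 = 8 items.

8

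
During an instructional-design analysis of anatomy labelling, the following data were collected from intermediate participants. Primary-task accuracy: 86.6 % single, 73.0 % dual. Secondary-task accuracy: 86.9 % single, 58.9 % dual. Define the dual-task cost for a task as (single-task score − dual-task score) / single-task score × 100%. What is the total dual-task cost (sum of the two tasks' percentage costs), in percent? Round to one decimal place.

Primary cost = (86.6 − 73.0) / 86.6 × 100% = 15.7044%.
Secondary cost = (86.9 − 58.9) / 86.9 × 100% = 32.2209%.
Total = 15.7044% + 32.2209% = 47.9253% ≈ 47.9%.

47.9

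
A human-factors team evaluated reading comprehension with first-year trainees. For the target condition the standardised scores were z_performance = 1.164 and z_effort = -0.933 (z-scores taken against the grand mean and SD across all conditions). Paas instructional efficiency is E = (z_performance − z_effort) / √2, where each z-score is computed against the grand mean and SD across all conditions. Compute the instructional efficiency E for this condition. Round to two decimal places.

z_P − z_E = 1.164 − (-0.933) = 2.0970.
E = 2.0970 / √2 = 2.0970 / 1.41421 = 1.4828 ≈ 1.48.

1.48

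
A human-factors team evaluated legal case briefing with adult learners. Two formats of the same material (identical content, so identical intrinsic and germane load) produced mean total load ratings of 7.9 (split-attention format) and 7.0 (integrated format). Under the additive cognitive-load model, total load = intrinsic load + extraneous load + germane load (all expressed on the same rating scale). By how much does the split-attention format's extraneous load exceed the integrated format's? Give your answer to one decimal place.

0.9

Intrinsic and germane load are equal across formats, so the difference in total load equals the difference in extraneous load.
Extraneous-load difference = 7.9 − 7.0 = 0.9.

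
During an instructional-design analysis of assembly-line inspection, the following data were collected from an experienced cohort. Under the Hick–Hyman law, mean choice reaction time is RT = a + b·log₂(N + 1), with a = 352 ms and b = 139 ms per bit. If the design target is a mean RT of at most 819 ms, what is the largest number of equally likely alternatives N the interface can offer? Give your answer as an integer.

Set 352 + 139·log₂(N + 1) ≤ 819.
log₂(N + 1) ≤ (819 − 352) / 139 = 3.3597.
N + 1 ≤ 2^3.3597 = 10.2653.
N ≤ 9.2653, so the largest integer N is 9.

9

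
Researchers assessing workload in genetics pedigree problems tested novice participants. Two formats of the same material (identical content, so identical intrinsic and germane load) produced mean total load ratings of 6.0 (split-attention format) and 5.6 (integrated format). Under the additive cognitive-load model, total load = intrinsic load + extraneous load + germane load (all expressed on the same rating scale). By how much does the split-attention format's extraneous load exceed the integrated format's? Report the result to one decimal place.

Intrinsic and germane load are equal across formats, so the difference in total load equals the difference in extraneous load.
Extraneous-load difference = 6.0 − 5.6 = 0.4.

0.4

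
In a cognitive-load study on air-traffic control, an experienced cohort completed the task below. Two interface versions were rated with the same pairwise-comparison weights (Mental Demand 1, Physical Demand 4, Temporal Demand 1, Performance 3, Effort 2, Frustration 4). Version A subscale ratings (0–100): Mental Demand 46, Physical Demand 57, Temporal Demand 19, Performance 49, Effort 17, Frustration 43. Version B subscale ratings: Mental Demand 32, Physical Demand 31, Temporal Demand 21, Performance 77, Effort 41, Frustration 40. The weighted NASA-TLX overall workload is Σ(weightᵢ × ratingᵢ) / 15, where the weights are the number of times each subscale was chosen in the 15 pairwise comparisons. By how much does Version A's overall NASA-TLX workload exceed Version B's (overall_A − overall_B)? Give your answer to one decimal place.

Version A weighted sum = 1·46 + 4·57 + 1·19 + 3·49 + 2·17 + 4·43 = 46 + 228 + 19 + 147 + 34 + 172 = 646; overall_A = 646/15 = 43.0667.
Version B weighted sum = 1·32 + 4·31 + 1·21 + 3·77 + 2·41 + 4·40 = 32 + 124 + 21 + 231 + 82 + 160 = 650; overall_B = 650/15 = 43.3333.
Difference = 43.0667 − 43.3333 = -0.2666 ≈ -0.3.

-0.3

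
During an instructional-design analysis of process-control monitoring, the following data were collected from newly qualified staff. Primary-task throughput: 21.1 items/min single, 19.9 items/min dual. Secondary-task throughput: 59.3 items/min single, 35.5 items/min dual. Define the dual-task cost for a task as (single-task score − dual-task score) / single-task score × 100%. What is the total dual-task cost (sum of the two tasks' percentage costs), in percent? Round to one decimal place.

Primary cost = (21.1 − 19.9) / 21.1 × 100% = 5.6872%.
Secondary cost = (59.3 − 35.5) / 59.3 × 100% = 40.1349%.
Total = 5.6872% + 40.1349% = 45.8221% ≈ 45.8%.

45.8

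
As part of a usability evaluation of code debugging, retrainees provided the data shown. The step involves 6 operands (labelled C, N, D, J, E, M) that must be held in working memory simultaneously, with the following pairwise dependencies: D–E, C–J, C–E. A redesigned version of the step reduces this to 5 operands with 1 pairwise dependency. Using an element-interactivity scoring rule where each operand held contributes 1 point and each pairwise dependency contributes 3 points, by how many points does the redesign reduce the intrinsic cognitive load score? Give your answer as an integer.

7

Original: 6 × 1 + 3 × 3 = 6 + 9 = 15.
Redesigned: 5 × 1 + 1 × 3 = 5 + 3 = 8.
Reduction = 15 − 8 = 7.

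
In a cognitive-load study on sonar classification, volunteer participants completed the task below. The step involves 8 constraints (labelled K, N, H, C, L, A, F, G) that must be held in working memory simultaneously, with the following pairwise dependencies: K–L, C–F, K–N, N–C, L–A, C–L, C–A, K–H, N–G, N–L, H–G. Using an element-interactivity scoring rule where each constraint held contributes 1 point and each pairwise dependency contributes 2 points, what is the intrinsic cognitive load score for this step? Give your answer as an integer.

Count of constraints held simultaneously: 8.
Count of pairwise dependencies listed: 11.
Element contribution: 8 × 1 = 8.
Interaction contribution: 11 × 2 = 22.
Intrinsic load = 8 + 22 = 30.

30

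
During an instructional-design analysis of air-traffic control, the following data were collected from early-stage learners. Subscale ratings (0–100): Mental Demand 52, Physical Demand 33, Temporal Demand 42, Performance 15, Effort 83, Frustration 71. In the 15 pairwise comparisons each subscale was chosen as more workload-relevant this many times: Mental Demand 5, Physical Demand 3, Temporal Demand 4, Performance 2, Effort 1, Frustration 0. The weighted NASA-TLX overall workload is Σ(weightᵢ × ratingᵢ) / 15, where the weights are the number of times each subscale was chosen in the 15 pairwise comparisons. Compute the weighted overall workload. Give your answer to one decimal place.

42.7

The tallies are the weights (they sum to 15).
Weighted sum = 5·52 + 3·33 + 4·42 + 2·15 + 1·83 + 0·71
            = 260 + 99 + 168 + 30 + 83 + 0 = 640.
Overall workload = 640 / 15 = 42.6667 ≈ 42.7.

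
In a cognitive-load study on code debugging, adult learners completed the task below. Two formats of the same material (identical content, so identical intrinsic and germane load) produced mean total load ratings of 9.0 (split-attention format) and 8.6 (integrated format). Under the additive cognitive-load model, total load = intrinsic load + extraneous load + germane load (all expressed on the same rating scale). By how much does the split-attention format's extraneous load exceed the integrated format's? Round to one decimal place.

0.4

Intrinsic and germane load are equal across formats, so the difference in total load equals the difference in extraneous load.
Extraneous-load difference = 9.0 − 8.6 = 0.4.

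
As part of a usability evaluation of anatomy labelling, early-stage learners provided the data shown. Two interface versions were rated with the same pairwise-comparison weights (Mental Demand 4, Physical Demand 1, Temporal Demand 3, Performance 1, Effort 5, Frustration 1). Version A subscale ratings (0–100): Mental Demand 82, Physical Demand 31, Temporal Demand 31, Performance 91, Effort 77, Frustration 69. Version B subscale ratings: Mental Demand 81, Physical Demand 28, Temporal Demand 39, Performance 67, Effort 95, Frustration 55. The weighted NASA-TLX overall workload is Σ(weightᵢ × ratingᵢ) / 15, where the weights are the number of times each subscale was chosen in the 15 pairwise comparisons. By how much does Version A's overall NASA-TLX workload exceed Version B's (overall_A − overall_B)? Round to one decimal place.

-4.6

Version A weighted sum = 4·82 + 1·31 + 3·31 + 1·91 + 5·77 + 1·69 = 328 + 31 + 93 + 91 + 385 + 69 = 997; overall_A = 997/15 = 66.4667.
Version B weighted sum = 4·81 + 1·28 + 3·39 + 1·67 + 5·95 + 1·55 = 324 + 28 + 117 + 67 + 475 + 55 = 1066; overall_B = 1066/15 = 71.0667.
Difference = 66.4667 − 71.0667 = -4.6000 ≈ -4.6.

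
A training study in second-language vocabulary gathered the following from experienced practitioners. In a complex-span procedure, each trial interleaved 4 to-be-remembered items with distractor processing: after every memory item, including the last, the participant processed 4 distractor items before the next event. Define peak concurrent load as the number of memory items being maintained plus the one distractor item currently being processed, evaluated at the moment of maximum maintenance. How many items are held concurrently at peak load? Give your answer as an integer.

5

Maintenance is greatest during the distractor(s) after memory item 4: all 4 memory items are being held.
One distractor item is concurrently being processed.
Peak concurrent load = 4 + 1 = 5 items.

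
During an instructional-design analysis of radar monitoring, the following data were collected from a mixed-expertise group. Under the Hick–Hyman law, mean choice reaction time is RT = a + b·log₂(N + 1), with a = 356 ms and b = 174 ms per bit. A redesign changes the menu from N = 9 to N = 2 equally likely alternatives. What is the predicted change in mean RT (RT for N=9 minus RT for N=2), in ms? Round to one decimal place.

RT(9) = 356 + 174·log₂(10) = 356 + 174·3.3219 = 934.0106 ms.
RT(2) = 356 + 174·log₂(3) = 356 + 174·1.5850 = 631.7900 ms.
Difference = 934.0106 − 631.7900 = 302.2206 ≈ 302.2 ms.

302.2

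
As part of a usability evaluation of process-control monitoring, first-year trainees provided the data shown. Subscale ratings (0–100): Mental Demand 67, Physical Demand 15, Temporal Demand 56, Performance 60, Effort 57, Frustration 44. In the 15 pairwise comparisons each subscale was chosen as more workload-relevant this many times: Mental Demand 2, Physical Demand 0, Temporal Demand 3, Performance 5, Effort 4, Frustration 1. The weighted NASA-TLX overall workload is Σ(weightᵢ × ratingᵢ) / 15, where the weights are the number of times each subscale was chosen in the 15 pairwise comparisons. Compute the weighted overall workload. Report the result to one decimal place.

58.3

The tallies are the weights (they sum to 15).
Weighted sum = 2·67 + 0·15 + 3·56 + 5·60 + 4·57 + 1·44
            = 134 + 0 + 168 + 300 + 228 + 44 = 874.
Overall workload = 874 / 15 = 58.2667 ≈ 58.3.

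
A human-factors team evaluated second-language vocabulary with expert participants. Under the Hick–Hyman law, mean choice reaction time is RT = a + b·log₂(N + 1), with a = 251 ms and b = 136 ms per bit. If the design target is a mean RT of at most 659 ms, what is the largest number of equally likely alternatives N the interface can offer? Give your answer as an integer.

7

Set 251 + 136·log₂(N + 1) ≤ 659.
log₂(N + 1) ≤ (659 − 251) / 136 = 3.0000.
N + 1 ≤ 2^3.0000 = 8.0000.
N ≤ 7.0000, so the largest integer N is 7.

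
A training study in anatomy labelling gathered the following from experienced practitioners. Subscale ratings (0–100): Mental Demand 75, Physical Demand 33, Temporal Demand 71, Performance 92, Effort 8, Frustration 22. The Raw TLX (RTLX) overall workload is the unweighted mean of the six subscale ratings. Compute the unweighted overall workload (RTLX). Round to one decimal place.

Sum of ratings = 75 + 33 + 71 + 92 + 8 + 22 = 301.
RTLX = 301 / 6 = 50.1667 ≈ 50.2.

50.2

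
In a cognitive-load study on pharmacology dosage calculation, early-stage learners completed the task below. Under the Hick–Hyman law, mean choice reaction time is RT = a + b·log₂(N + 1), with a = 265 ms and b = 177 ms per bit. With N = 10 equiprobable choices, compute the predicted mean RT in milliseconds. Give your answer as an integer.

log₂(10 + 1) = log₂(11) = 3.4594.
RT = 265 + 177 × 3.4594 = 265 + 612.3138 = 877.3138 ms.
≈ 877 ms.

877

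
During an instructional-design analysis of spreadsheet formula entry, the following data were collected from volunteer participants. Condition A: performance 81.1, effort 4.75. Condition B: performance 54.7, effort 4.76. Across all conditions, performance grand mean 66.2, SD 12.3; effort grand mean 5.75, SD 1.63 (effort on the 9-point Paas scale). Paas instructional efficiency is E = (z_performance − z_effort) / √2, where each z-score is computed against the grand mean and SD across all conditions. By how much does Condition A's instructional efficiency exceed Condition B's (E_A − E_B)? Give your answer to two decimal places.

Condition A: z_P = (81.1 − 66.2)/12.3 = 1.2114; z_E = (4.75 − 5.75)/1.63 = -0.6135; E_A = (1.2114 − (-0.6135))/√2 = 1.2904.
Condition B: z_P = (54.7 − 66.2)/12.3 = -0.9350; z_E = (4.76 − 5.75)/1.63 = -0.6074; E_B = (-0.9350 − (-0.6074))/√2 = -0.2316.
E_A − E_B = 1.2904 − (-0.2316) = 1.5220 ≈ 1.52.

1.52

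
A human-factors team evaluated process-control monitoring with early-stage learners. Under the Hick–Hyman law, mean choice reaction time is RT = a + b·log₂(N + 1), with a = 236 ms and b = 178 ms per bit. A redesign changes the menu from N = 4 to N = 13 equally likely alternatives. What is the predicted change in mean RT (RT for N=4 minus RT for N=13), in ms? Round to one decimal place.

RT(4) = 236 + 178·log₂(5) = 236 + 178·2.3219 = 649.2982 ms.
RT(13) = 236 + 178·log₂(14) = 236 + 178·3.8074 = 913.7172 ms.
Difference = 649.2982 − 913.7172 = -264.4190 ≈ -264.4 ms.

-264.4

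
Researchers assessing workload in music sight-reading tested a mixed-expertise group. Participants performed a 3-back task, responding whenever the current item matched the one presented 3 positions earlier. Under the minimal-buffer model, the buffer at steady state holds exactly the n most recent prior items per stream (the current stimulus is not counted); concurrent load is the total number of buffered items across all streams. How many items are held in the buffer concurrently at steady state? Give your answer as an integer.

The buffer holds the 3 most recent prior items.
Steady-state concurrent load = 3 items.

3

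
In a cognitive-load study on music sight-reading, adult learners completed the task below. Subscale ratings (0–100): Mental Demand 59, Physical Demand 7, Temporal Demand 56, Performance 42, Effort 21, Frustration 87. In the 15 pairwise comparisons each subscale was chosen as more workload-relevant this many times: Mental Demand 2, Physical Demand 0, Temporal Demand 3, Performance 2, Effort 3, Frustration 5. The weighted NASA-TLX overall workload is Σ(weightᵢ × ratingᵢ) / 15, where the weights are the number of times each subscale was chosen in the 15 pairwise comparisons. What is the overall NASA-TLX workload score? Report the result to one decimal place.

57.9

The tallies are the weights (they sum to 15).
Weighted sum = 2·59 + 0·7 + 3·56 + 2·42 + 3·21 + 5·87
            = 118 + 0 + 168 + 84 + 63 + 435 = 868.
Overall workload = 868 / 15 = 57.8667 ≈ 57.9.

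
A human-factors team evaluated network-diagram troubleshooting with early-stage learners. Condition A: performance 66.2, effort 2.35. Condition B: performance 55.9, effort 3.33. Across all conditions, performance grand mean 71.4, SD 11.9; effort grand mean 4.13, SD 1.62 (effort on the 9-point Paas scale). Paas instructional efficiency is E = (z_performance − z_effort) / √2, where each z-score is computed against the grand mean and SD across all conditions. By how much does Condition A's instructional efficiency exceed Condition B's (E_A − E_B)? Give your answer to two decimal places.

1.04

Condition A: z_P = (66.2 − 71.4)/11.9 = -0.4370; z_E = (2.35 − 4.13)/1.62 = -1.0988; E_A = (-0.4370 − (-1.0988))/√2 = 0.4680.
Condition B: z_P = (55.9 − 71.4)/11.9 = -1.3025; z_E = (3.33 − 4.13)/1.62 = -0.4938; E_B = (-1.3025 − (-0.4938))/√2 = -0.5718.
E_A − E_B = 0.4680 − (-0.5718) = 1.0398 ≈ 1.04.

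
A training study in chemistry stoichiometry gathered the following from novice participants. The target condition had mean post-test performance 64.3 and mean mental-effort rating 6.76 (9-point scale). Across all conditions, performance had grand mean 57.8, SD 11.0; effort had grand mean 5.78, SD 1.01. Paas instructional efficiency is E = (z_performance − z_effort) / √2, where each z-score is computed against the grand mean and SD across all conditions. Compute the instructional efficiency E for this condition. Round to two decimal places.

-0.27

z_performance = (64.3 − 57.8) / 11.0 = 6.5000 / 11.0 = 0.5909.
z_effort = (6.76 − 5.78) / 1.01 = 0.9800 / 1.01 = 0.9703.
z_P − z_E = 0.5909 − 0.9703 = -0.3794.
E = -0.3794 / √2 = -0.3794 / 1.41421 = -0.2683 ≈ -0.27.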